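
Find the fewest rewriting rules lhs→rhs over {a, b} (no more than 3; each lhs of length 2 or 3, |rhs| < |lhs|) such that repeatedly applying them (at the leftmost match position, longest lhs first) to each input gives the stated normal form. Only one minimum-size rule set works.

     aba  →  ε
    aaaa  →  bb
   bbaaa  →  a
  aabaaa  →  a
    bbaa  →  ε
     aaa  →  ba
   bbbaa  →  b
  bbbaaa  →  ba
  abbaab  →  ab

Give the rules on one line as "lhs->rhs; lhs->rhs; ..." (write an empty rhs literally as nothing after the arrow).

  | aba => ε
  | aaaa => baa => bb
  | bbaaa => bbba => a
  | aabaaa => bbaaa => bbba => a

aa->b; aba->; bbb->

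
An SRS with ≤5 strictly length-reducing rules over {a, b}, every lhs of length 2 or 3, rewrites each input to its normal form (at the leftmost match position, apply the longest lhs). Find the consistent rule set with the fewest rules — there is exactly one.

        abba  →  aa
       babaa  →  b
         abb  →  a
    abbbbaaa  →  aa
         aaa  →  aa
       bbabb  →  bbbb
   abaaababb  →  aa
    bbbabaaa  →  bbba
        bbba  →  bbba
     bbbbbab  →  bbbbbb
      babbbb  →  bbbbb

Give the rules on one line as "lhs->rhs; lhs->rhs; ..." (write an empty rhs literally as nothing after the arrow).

  | abba => aba => aa
  | babaa => bbaa => b
  | abb => ab => a
  | abbbbaaa => abbbaaa => abbaaa => abaaa => aaaa => aaa => aa

aaa->aa; ab->a; baa->; bab->bb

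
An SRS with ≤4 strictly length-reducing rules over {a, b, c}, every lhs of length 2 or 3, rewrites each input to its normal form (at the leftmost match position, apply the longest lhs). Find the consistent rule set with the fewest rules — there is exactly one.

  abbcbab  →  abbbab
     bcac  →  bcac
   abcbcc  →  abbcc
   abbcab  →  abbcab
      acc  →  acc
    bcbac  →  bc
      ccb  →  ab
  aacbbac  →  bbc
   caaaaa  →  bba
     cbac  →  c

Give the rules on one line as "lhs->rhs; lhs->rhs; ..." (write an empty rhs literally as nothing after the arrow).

  | abbcbab => abbbab
  | bcac
  | abcbcc => abbcc
  | abbcab

aa->b; bac->c; cb->b; ccb->ab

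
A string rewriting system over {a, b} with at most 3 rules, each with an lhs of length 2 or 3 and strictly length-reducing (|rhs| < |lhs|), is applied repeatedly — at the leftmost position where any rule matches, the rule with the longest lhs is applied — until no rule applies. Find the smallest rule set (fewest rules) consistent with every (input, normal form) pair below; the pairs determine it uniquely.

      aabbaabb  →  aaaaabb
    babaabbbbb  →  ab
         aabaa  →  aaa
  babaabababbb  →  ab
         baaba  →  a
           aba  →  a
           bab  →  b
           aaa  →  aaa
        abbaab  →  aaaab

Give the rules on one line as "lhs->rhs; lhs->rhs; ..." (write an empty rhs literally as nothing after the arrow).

  | aabbaabb => aaaaabb
  | babaabbbbb => baabbbbb => abbbbb => abbb => ab
  | aabaa => aaa
  | babaabababbb => baabababbb => abababbb => ababbb => abbb => ab

ba->; bba->aa; bbb->b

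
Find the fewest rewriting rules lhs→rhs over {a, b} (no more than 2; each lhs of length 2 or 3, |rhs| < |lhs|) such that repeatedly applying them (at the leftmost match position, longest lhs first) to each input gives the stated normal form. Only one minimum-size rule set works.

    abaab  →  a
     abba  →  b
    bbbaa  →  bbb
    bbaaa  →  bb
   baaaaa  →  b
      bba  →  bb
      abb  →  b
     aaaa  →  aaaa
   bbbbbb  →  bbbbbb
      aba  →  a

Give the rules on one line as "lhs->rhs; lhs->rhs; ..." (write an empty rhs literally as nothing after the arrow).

  | abaab => aab => a
  | abba => ba => b
  | bbbaa => bbba => bbb
  | bbaaa => bbaa => bba => bb

ab->; ba->b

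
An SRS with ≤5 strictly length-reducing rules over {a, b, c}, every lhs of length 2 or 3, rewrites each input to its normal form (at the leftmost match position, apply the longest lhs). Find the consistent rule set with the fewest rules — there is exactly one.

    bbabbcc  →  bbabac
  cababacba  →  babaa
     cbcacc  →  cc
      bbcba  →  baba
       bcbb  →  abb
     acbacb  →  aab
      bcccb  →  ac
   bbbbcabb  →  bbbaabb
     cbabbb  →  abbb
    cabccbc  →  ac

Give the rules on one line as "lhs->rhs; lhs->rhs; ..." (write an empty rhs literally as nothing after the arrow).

aac->aa; bc->a; ca->; cb->

  | bbabbcc => bbabac
  | cababacba => babacba => babaa
  | cbcacc => cacc => cc
  | bbcba => baba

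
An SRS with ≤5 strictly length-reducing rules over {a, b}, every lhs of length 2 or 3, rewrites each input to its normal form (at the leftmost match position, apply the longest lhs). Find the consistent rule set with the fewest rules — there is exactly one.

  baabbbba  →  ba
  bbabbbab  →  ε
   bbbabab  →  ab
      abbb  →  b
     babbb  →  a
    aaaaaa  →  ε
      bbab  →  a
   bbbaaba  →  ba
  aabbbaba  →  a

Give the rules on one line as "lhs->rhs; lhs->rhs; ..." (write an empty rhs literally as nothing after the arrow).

  | baabbbba => bbbbba => abbba => aaba => ba
  | bbabbbab => bbbbab => abbab => abb => aa => ε
  | bbbabab => ababab => abab => ab
  | abbb => aab => b

aa->; aba->a; bb->a; bba->b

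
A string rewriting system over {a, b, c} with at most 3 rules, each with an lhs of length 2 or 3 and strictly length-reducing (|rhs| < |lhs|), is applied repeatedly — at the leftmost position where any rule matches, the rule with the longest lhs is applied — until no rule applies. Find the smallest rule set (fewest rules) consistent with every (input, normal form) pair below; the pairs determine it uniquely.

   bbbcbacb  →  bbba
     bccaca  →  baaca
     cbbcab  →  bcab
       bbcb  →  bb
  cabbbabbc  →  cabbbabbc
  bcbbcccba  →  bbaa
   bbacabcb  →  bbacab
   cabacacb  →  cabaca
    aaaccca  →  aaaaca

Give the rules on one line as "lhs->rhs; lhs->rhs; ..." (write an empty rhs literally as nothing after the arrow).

cb->; cc->a

  | bbbcbacb => bbbacb => bbba
  | bccaca => baaca
  | cbbcab => bcab
  | bbcb => bb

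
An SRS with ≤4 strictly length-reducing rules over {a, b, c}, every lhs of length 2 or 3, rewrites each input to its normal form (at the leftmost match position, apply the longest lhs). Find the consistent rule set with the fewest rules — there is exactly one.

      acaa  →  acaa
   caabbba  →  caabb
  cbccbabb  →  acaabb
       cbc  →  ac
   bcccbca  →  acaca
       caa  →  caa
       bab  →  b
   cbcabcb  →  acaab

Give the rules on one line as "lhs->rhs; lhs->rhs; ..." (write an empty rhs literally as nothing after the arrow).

ba->; bc->a; cb->a

  | acaa
  | caabbba => caabb
  | cbccbabb => accbabb => acaabb
  | cbc => ac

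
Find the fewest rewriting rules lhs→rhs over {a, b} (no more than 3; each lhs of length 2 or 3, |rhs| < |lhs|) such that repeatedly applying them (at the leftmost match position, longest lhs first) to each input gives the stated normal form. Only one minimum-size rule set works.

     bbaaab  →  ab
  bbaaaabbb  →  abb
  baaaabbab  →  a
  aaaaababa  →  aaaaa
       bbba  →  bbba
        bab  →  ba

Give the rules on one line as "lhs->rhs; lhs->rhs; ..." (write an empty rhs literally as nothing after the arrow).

  | bbaaab => baab => ab
  | bbaaaabbb => baaabbb => aabbb => abb
  | baaaabbab => aaabbab => aabab => aab => a
  | aaaaababa => aaaaaba => aaaaa

aab->a; baa->a; bab->ba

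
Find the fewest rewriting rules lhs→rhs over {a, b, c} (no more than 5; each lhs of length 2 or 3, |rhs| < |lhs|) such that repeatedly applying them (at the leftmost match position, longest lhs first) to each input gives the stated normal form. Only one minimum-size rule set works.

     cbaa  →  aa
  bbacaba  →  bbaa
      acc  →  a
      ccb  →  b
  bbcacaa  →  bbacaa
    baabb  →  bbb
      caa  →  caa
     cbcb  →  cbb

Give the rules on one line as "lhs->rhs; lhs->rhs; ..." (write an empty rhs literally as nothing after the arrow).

ab->b; bc->b; cba->a; cc->

  | cbaa => aa
  | bbacaba => bbacba => bbaa
  | acc => a
  | ccb => b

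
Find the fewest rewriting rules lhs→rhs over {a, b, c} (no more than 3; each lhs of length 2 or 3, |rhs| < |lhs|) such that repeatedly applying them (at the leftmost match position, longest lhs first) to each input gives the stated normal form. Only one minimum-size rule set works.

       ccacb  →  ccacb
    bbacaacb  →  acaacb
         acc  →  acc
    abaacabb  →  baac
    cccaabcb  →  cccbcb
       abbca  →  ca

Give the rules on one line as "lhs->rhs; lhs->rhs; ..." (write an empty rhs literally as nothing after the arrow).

ab->b; bb->

  | ccacb
  | bbacaacb => acaacb
  | acc
  | abaacabb => baacabb => baacbb => baac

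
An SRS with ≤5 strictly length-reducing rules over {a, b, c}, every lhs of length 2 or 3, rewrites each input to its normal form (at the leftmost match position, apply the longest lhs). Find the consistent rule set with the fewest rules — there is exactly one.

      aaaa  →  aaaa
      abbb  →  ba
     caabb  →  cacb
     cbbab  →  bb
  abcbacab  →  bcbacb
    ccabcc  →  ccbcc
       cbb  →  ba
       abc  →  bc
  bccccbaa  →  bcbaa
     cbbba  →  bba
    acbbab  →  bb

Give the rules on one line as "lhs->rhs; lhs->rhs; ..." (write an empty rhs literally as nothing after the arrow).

  | aaaa
  | abbb => cbb => ba
  | caabb => cacb
  | cbbab => baab => bab => bb

ab->b; abb->cb; cbb->ba; ccc->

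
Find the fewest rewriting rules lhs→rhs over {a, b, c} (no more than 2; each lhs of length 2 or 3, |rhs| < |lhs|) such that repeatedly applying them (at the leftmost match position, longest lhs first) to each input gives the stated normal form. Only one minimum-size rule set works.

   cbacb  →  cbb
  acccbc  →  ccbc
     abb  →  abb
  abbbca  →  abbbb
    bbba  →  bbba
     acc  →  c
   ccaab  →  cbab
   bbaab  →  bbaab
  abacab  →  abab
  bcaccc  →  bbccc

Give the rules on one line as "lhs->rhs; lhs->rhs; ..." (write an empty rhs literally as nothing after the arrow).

ac->; ca->b

  | cbacb => cbb
  | acccbc => ccbc
  | abb
  | abbbca => abbbb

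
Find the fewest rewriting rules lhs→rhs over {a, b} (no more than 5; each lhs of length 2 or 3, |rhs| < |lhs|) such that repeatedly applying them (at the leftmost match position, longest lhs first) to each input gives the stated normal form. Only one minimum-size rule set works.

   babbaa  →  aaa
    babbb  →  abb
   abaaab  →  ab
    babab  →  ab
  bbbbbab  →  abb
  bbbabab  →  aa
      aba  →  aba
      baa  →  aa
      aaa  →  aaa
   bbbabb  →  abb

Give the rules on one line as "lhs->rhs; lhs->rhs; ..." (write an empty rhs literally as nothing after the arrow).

  | babbaa => abaa => aaa
  | babbb => abb
  | abaaab => aaaab => aaab => aab => ab
  | babab => aab => ab

aab->ab; baa->aa; bab->a; bba->ab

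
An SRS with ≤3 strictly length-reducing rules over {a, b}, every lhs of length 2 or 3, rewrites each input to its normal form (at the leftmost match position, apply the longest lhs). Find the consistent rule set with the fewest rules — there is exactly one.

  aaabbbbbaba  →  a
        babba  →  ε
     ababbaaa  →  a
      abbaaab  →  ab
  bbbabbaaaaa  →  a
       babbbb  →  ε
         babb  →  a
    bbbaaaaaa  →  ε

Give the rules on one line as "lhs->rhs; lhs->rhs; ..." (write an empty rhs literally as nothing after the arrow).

aa->; ba->; bb->a

  | aaabbbbbaba => abbbbbaba => aabbbaba => bbbaba => ababa => aba => a
  | babba => bba => aa => ε
  | ababbaaa => abbaaa => aaaaa => aaa => a
  | abbaaab => aaaaab => aaab => ab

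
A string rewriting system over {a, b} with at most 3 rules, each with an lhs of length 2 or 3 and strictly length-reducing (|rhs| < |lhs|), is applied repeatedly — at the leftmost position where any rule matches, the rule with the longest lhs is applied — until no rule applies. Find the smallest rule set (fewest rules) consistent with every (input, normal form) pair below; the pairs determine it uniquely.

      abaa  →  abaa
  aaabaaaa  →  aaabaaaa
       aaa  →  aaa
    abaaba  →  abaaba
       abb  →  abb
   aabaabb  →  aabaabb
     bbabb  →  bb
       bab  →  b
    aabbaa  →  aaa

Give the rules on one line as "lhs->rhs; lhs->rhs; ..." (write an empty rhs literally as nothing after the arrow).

  | abaa
  | aaabaaaa
  | aaa
  | abaaba

bab->b; bba->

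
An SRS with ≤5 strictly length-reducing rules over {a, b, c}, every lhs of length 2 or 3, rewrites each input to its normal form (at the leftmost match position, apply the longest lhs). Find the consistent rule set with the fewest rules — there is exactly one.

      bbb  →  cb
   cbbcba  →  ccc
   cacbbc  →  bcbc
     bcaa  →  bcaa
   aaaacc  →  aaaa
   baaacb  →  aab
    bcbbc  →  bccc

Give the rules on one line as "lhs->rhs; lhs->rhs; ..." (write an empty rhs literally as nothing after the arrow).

ac->a; ba->; bb->c; cab->bc

  | bbb => cb
  | cbbcba => cccba => ccc
  | cacbbc => cabbc => bcbc
  | bcaa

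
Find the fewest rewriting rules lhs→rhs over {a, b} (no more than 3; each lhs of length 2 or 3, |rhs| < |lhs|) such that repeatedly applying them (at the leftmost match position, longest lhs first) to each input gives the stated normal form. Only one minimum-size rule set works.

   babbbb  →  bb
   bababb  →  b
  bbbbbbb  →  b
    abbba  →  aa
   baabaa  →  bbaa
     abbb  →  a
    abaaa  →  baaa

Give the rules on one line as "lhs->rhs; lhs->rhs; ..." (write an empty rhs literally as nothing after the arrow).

ab->b; bbb->a

  | babbbb => bbbbb => abb => bb
  | bababb => bbabb => bbbb => ab => b
  | bbbbbbb => abbbb => bbbb => ab => b
  | abbba => bbba => aa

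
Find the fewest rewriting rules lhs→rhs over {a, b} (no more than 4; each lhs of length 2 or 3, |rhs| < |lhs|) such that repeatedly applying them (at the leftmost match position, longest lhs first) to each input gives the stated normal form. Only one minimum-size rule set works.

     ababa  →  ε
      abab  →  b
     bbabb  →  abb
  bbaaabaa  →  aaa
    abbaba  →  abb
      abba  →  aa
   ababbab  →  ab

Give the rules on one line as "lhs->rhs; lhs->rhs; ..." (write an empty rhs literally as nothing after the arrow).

aba->bb; ba->; bba->a; bbb->b

  | ababa => bbba => ba => ε
  | abab => bbb => b
  | bbabb => abb
  | bbaaabaa => aaabaa => aabba => aaa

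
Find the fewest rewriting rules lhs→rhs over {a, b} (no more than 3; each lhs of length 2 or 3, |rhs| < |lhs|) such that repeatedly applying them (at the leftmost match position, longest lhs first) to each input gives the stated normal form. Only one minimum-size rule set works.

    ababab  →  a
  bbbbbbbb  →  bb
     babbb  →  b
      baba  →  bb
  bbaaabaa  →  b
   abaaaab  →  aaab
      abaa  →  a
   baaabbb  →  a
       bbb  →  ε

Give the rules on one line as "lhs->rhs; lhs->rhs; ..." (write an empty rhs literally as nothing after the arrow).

ba->b; baa->; bbb->

  | ababab => abbab => abbb => a
  | bbbbbbbb => bbbbb => bb
  | babbb => bbbb => b
  | baba => bba => bb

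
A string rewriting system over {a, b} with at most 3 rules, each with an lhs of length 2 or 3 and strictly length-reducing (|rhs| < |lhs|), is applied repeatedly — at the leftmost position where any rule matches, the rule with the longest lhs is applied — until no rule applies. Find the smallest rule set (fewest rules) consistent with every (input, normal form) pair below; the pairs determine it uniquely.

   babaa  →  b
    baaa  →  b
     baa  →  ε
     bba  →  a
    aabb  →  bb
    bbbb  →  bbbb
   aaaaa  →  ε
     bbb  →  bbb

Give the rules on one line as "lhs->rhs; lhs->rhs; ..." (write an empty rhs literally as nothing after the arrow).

aa->; aaa->b; ba->a

  | babaa => abaa => aaa => b
  | baaa => aaa => b
  | baa => aa => ε
  | bba => ba => a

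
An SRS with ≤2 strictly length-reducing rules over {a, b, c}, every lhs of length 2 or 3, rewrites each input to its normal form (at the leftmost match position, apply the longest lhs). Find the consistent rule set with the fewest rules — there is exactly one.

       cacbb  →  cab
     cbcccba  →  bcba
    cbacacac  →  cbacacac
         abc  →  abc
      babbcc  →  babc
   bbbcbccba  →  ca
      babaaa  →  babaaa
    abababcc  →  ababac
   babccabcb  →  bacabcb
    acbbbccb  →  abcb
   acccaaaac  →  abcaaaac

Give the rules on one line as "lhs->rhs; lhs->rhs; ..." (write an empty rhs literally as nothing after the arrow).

bb->c; cc->b

  | cacbb => cacc => cab
  | cbcccba => cbbcba => cccba => bcba
  | cbacacac
  | abc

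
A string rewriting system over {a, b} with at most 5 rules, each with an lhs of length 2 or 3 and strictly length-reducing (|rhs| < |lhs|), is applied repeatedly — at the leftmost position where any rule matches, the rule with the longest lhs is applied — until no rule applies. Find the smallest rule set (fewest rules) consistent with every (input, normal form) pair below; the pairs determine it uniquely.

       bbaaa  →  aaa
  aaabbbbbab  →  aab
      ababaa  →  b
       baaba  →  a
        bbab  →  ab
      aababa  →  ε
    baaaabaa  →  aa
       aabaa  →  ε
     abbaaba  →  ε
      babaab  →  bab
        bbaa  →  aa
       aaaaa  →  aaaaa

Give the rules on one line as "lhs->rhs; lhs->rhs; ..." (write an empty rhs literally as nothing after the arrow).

  | bbaaa => aaa
  | aaabbbbbab => aaabbbbab => aaabbbab => aaabbab => aaabab => aabbb => aabb => aab
  | ababaa => bbbaa => baa => b
  | baaba => bba => a

aba->bb; abb->ab; baa->b; bb->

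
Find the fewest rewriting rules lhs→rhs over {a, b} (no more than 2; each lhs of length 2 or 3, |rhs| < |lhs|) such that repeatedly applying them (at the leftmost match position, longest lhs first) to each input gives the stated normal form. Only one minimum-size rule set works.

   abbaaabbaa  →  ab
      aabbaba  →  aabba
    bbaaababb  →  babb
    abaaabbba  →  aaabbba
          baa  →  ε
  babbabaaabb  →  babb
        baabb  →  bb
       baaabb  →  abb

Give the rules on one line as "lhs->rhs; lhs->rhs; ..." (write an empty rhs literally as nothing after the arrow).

aba->a; baa->

  | abbaaabbaa => ababbaa => abbaa => ab
  | aabbaba => aabba
  | bbaaababb => bababb => babb
  | abaaabbba => aaabbba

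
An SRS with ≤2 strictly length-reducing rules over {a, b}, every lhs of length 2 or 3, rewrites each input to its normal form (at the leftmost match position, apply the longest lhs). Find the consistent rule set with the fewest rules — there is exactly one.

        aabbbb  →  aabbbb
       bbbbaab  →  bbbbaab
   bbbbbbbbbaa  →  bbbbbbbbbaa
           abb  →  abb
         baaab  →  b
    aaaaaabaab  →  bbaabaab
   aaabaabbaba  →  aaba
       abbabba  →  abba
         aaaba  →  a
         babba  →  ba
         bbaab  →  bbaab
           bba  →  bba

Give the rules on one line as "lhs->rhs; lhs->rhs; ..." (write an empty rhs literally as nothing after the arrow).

aaa->ba; bab->

  | aabbbb
  | bbbbaab
  | bbbbbbbbbaa
  | abb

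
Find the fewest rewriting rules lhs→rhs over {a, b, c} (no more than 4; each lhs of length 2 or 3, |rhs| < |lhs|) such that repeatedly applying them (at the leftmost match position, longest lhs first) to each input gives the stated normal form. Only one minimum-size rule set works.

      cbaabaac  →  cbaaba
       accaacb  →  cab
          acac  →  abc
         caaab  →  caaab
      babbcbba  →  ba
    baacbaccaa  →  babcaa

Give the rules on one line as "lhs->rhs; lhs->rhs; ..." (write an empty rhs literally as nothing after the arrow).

ac->; aca->ab; bb->

  | cbaabaac => cbaaba
  | accaacb => caacb => cab
  | acac => abc
  | caaab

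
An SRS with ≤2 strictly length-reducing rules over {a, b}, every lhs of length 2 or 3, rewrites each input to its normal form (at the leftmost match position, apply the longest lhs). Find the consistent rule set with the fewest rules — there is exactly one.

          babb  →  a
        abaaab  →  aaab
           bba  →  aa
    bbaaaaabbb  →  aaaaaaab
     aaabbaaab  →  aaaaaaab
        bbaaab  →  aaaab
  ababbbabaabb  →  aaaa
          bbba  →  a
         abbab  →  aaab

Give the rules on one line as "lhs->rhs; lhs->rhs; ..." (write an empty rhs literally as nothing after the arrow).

ba->; bb->a

  | babb => bb => a
  | abaaab => aaab
  | bba => aa
  | bbaaaaabbb => aaaaaabbb => aaaaaaab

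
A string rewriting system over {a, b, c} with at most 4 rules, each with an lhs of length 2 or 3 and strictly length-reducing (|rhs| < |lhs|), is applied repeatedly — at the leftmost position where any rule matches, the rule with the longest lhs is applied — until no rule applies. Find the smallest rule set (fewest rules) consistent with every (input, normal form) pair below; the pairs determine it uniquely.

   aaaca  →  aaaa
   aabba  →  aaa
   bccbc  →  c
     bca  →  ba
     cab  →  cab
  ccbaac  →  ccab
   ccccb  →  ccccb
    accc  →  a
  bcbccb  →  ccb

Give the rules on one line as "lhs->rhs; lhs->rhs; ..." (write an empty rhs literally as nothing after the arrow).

  | aaaca => aaaa
  | aabba => aaa
  | bccbc => bcbc => bbc => c
  | bca => ba

ac->a; baa->ab; bb->; bc->b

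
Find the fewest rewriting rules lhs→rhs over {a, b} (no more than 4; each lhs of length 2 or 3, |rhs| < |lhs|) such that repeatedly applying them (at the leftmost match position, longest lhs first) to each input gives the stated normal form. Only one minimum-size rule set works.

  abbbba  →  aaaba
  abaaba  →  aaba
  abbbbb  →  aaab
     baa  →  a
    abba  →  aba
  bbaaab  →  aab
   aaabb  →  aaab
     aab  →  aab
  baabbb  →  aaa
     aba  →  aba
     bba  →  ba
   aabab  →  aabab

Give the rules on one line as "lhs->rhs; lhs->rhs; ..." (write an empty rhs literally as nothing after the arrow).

baa->a; bb->b; bbb->aa

  | abbbba => aaaba
  | abaaba => aaba
  | abbbbb => aaabb => aaab
  | baa => a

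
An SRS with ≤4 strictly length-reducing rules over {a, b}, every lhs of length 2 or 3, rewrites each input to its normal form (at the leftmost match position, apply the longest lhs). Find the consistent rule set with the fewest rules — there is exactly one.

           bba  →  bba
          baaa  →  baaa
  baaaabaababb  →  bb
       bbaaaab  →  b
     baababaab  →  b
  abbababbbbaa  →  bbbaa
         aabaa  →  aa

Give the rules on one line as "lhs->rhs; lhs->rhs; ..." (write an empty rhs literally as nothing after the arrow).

aab->ab; ab->b; aba->a; bab->

  | bba
  | baaa
  | baaaabaababb => baaabaababb => baabaababb => babaababb => aababb => ababb => abb => bb
  | bbaaaab => bbaaab => bbaab => bbab => b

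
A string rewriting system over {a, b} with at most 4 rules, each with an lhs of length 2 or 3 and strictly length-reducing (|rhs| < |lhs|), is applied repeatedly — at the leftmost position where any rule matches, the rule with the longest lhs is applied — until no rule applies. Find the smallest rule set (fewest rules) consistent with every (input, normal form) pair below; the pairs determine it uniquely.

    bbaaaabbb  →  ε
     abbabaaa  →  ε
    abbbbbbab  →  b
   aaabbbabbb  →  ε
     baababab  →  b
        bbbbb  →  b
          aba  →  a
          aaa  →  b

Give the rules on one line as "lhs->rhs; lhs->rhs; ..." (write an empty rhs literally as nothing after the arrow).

aa->b; aaa->aa; ab->; bb->

  | bbaaaabbb => aaaabbb => aaabbb => aabbb => bbbb => bb => ε
  | abbabaaa => babaaa => baaa => baa => bb => ε
  | abbbbbbab => bbbbbab => bbbab => bab => b
  | aaabbbabbb => aabbbabbb => bbbbabbb => bbabbb => abbb => bb => ε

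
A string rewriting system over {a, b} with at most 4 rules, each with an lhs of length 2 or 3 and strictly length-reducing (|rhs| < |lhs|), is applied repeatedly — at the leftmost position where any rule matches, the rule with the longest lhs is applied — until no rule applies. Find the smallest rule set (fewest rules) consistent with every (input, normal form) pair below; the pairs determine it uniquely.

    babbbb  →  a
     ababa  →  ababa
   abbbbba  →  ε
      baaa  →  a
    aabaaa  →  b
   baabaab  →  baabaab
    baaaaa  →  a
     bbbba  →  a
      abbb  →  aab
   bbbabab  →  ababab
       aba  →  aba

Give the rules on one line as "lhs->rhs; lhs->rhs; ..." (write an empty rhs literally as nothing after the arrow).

aaa->b; bb->a; bba->

  | babbbb => baabb => baaa => bb => a
  | ababa
  | abbbbba => aabbba => aaaba => bba => ε
  | baaa => bb => a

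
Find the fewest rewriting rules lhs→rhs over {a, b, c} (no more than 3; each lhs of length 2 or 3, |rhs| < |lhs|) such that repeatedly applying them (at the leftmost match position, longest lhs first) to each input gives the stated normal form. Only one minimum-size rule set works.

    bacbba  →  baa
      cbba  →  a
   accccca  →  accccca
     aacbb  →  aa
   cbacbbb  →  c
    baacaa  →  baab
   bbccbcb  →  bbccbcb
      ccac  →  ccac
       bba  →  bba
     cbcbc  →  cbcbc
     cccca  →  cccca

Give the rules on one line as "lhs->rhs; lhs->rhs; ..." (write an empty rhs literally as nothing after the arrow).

  | bacbba => baa
  | cbba => a
  | accccca
  | aacbb => aa

bab->; caa->b; cbb->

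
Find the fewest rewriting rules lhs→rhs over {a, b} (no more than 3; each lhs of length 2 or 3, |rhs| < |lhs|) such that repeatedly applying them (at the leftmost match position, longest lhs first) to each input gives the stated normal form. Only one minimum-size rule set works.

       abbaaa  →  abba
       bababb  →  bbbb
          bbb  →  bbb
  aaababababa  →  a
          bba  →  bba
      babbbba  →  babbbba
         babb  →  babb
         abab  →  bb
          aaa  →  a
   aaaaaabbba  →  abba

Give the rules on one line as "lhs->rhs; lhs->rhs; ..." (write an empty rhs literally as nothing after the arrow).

  | abbaaa => abbaa => abba
  | bababb => bbbb
  | bbb
  | aaababababa => aababababa => aabababa => aababa => aaba => aa => a

aa->a; aab->a; aba->b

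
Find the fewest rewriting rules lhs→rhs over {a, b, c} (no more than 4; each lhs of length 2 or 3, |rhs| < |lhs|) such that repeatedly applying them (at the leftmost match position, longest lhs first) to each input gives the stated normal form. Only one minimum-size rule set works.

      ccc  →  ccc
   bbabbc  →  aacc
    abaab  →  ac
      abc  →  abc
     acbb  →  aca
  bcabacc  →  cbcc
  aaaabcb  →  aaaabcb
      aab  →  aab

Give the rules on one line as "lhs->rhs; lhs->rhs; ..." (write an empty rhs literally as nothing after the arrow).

  | ccc
  | bbabbc => aabbc => aacc
  | abaab => abab => abb => ac
  | abc

abb->ac; ba->b; bb->a; bca->c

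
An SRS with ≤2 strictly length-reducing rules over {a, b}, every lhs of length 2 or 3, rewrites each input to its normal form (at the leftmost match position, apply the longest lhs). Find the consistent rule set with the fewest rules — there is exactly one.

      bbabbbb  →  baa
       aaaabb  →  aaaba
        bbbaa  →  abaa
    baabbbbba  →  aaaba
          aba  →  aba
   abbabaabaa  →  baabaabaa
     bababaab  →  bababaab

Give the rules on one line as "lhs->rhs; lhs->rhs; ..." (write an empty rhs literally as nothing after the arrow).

  | bbabbbb => aabbbb => ababb => abba => baa
  | aaaabb => aaaba
  | bbbaa => abaa
  | baabbbbba => bababbba => babbaba => bbaaba => aaaba

abb->ba; bb->a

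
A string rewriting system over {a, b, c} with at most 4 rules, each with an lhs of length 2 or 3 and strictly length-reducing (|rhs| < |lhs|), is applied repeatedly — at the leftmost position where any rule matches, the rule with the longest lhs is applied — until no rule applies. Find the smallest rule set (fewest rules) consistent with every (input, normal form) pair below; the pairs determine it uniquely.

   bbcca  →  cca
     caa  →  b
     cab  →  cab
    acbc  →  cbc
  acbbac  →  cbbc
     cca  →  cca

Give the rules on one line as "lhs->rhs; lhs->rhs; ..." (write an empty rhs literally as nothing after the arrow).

ac->c; bcc->cc; caa->b

  | bbcca => bcca => cca
  | caa => b
  | cab
  | acbc => cbc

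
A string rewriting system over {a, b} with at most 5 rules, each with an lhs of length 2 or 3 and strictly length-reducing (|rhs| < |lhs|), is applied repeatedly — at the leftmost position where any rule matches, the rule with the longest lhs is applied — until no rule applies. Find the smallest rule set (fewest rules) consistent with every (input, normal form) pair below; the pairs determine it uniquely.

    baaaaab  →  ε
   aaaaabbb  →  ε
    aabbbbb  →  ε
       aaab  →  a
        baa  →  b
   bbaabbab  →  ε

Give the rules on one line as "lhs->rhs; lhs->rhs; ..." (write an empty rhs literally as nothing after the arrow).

  | baaaaab => baaaab => baaab => baab => bab => bb => ε
  | aaaaabbb => aaabb => ab => ε
  | aabbbbb => bbbb => bb => ε
  | aaab => a

aab->; ab->; ba->b; bb->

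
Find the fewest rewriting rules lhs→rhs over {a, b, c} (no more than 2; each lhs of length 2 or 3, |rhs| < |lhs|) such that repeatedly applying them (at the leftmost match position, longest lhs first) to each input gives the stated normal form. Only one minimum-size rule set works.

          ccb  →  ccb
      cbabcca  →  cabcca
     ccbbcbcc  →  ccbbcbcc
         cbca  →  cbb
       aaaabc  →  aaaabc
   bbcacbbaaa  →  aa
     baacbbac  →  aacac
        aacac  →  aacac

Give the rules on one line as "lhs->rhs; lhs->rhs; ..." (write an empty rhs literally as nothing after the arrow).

ba->a; bca->bb

  | ccb
  | cbabcca => cabcca
  | ccbbcbcc
  | cbca => cbb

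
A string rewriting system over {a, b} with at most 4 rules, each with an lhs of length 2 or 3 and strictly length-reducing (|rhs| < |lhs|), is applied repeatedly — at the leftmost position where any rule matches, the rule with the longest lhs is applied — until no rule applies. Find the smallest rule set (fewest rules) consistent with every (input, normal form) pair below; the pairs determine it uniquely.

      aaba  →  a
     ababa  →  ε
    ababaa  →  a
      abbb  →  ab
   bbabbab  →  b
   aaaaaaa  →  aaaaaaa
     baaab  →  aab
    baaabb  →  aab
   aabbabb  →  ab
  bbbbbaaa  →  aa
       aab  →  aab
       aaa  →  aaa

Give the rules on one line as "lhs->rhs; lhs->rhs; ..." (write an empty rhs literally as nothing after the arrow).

aba->; ba->; bb->b

  | aaba => a
  | ababa => ba => ε
  | ababaa => baa => a
  | abbb => abb => ab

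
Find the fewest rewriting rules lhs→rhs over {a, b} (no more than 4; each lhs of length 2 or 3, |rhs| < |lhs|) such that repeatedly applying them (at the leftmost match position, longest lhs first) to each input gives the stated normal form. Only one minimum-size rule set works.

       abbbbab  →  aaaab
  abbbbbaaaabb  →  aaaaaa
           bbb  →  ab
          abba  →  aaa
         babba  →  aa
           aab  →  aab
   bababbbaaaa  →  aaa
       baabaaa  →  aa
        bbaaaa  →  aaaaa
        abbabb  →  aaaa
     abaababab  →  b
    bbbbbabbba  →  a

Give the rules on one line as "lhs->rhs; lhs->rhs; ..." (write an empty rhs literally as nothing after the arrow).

aba->; ba->; bb->a

  | abbbbab => aabbab => aaaab
  | abbbbbaaaabb => aabbbaaaabb => aaabaaaabb => aaaaabb => aaaaaa
  | bbb => ab
  | abba => aaa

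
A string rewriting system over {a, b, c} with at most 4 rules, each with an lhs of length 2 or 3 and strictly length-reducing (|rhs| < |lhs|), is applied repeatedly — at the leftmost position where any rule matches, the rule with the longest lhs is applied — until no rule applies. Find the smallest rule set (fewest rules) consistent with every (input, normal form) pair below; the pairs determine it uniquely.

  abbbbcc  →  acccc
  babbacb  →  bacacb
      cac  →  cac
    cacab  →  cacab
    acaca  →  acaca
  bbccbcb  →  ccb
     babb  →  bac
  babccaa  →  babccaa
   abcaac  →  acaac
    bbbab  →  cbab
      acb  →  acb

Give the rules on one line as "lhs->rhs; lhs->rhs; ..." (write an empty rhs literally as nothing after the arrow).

  | abbbbcc => acbbcc => acccc
  | babbacb => bacacb
  | cac
  | cacab

bb->c; bca->ca; cbc->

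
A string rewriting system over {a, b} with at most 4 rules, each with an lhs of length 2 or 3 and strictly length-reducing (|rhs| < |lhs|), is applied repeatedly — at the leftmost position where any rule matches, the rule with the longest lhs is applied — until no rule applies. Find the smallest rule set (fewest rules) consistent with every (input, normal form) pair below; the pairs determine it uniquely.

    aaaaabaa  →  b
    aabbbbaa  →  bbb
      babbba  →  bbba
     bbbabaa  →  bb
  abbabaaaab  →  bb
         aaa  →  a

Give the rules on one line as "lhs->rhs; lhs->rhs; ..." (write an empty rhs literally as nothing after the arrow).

aa->; baa->ab; bab->b

  | aaaaabaa => aaabaa => abaa => aab => b
  | aabbbbaa => bbbbaa => bbbab => bbb
  | babbba => bbba
  | bbbabaa => bbbaa => bbab => bb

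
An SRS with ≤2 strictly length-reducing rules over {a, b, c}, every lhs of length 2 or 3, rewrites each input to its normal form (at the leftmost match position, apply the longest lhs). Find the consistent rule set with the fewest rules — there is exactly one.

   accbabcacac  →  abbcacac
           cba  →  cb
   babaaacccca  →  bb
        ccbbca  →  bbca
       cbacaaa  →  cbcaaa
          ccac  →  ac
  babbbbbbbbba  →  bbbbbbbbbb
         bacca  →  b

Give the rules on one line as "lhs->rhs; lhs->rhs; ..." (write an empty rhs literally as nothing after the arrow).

ba->b; cc->

  | accbabcacac => ababcacac => abbcacac
  | cba => cb
  | babaaacccca => bbaaacccca => bbaacccca => bbacccca => bbcccca => bbcca => bba => bb
  | ccbbca => bbca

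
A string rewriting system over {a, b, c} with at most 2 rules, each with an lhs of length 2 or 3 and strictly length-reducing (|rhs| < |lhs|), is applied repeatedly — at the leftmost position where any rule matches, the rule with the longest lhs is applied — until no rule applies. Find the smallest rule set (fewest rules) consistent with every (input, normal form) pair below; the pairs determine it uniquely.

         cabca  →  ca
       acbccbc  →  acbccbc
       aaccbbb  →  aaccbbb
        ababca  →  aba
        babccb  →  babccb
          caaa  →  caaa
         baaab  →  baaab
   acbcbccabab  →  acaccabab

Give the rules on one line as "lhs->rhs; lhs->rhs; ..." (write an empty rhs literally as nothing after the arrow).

  | cabca => ca
  | acbccbc
  | aaccbbb
  | ababca => aba

bca->; bcb->a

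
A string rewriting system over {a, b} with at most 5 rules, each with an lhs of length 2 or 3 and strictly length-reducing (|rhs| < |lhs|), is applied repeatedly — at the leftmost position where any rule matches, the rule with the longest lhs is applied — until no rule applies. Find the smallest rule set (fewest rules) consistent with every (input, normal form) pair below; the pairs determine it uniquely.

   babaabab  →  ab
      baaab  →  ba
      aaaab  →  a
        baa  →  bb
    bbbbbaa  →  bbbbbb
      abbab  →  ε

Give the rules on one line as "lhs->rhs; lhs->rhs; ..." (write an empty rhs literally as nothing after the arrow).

  | babaabab => aaabab => babab => aab => ab
  | baaab => bbab => ba
  | aaaab => baab => bab => a
  | baa => bb

aa->b; aab->ab; aba->; bab->a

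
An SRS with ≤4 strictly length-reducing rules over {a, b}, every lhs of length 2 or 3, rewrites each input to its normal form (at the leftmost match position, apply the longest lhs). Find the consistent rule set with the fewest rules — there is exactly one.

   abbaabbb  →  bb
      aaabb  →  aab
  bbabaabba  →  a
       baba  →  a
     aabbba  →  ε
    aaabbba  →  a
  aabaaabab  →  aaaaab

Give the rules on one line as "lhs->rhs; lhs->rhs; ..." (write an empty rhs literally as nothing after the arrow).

  | abbaabbb => baabbb => abbb => bb
  | aaabb => aab
  | bbabaabba => babaabba => abaabba => aabba => aba => a
  | baba => aba => a

abb->b; ba->; bab->ab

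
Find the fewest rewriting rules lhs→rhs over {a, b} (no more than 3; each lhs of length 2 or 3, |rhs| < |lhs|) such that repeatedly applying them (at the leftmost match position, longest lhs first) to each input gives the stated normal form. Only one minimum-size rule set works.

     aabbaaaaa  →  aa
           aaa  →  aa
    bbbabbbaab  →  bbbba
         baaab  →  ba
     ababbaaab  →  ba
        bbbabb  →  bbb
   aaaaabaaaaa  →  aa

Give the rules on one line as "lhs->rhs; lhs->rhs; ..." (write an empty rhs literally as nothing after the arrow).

  | aabbaaaaa => abaaaaa => aaaaa => aaaa => aaa => aa
  | aaa => aa
  | bbbabbbaab => bbbbaab => bbbba
  | baaab => baab => ba

aaa->aa; ab->; bab->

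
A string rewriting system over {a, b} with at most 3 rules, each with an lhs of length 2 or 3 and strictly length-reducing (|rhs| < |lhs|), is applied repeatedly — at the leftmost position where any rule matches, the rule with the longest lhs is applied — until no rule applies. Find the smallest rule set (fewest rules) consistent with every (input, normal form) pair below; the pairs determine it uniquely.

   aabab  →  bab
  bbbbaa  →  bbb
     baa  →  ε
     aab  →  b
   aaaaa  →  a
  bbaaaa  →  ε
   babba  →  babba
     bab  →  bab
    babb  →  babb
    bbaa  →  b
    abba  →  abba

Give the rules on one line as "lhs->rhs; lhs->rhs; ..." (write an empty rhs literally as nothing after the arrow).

  | aabab => bab
  | bbbbaa => bbb
  | baa => ε
  | aab => b

aa->; baa->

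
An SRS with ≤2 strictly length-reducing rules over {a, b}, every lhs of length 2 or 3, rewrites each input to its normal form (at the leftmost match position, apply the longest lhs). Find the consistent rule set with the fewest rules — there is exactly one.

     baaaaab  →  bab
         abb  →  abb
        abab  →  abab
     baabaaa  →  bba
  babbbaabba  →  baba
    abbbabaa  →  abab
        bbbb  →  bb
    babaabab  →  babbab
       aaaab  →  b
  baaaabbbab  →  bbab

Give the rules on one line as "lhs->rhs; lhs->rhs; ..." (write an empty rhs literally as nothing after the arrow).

  | baaaaab => baaab => bab
  | abb
  | abab
  | baabaaa => bbaaa => bba

aa->; bbb->b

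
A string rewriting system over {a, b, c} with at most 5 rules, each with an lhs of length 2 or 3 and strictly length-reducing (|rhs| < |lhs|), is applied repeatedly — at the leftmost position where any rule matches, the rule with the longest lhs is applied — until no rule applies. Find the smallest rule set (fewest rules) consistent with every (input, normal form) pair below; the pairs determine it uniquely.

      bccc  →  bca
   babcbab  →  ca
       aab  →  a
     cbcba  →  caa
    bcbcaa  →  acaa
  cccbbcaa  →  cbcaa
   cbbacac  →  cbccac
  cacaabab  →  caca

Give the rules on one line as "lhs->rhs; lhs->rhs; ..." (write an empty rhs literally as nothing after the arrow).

  | bccc => bca
  | babcbab => cbcbab => caab => ca
  | aab => a
  | cbcba => caa

ab->; ba->c; bcb->a; ccc->ca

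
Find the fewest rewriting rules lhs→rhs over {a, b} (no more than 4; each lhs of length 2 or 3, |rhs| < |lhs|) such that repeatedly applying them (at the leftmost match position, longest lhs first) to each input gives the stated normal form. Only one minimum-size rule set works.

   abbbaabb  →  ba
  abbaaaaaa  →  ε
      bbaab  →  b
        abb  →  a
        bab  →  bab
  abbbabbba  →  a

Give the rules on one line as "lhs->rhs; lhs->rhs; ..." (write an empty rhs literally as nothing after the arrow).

aa->; aaa->aa; aba->b; bb->

  | abbbaabb => abaabb => babb => ba
  | abbaaaaaa => aaaaaaa => aaaaaa => aaaaa => aaaa => aaa => aa => ε
  | bbaab => aab => b
  | abb => a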